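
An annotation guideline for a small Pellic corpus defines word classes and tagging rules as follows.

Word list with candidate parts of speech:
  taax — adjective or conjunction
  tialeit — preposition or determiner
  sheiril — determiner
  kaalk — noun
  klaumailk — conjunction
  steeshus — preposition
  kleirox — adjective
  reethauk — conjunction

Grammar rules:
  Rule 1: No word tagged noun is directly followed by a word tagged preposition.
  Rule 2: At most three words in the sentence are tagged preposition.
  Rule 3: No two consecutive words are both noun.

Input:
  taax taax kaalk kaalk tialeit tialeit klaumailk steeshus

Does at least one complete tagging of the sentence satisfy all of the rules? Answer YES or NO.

Candidates per position — 1:taax {adjective,conjunction}; 2:taax {adjective,conjunction}; 3:kaalk {noun}; 4:kaalk {noun}; 5:tialeit {preposition,determiner}; 6:tialeit {preposition,determiner}; 7:klaumailk {conjunction}; 8:steeshus {preposition}.
Rule 3 cannot be satisfied by any choice of tags from the lexicon.
So there is no consistent tagging.

NO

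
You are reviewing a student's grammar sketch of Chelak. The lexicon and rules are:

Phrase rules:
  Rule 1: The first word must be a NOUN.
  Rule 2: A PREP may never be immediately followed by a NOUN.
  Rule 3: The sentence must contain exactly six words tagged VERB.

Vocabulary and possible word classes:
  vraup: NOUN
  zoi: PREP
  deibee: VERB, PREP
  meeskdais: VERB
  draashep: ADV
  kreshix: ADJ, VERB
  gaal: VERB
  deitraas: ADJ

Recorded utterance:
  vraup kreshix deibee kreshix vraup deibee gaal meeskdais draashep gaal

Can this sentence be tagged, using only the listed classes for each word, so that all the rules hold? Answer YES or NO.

Candidates per position — 1:vraup {NOUN}; 2:kreshix {ADJ,VERB}; 3:deibee {VERB,PREP}; 4:kreshix {ADJ,VERB}; 5:vraup {NOUN}; 6:deibee {VERB,PREP}; 7:gaal {VERB}; 8:meeskdais {VERB}; 9:draashep {ADV}; 10:gaal {VERB}.
One satisfying assignment: NOUN VERB VERB VERB NOUN PREP VERB VERB ADV VERB.
Checking: rule 1 holds; rule 2 holds; rule 3 holds.

YES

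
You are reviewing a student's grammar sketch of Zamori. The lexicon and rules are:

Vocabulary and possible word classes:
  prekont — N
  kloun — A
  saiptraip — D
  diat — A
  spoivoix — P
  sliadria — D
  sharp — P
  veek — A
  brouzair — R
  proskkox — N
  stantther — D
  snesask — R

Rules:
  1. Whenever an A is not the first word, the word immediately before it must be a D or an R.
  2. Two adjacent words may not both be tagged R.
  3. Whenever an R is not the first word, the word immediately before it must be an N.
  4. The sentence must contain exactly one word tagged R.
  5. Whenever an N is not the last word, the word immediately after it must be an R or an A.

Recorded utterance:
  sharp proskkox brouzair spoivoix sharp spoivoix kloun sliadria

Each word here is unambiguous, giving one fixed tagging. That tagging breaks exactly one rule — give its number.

Fixed tagging: P N R P P P A D.
Rule check: R1 fails, R2 ok, R3 ok, R4 ok, R5 ok.
Only rule 1 fails.

1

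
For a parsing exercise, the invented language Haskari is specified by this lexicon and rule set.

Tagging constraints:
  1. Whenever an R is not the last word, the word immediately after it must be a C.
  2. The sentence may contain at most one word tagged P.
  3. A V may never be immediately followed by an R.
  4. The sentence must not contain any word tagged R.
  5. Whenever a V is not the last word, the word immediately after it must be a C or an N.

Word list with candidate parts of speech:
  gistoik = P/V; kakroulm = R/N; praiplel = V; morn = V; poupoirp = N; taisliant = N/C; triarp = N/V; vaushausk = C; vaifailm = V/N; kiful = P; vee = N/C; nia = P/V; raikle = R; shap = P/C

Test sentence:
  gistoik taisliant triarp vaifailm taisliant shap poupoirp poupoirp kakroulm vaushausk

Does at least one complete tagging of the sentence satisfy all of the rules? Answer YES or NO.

Candidates per position — 1:gistoik {P,V}; 2:taisliant {N,C}; 3:triarp {N,V}; 4:vaifailm {V,N}; 5:taisliant {N,C}; 6:shap {P,C}; 7:poupoirp {N}; 8:poupoirp {N}; 9:kakroulm {R,N}; 10:vaushausk {C}.
One satisfying assignment: V C V N C C N N N C.
Rule-by-rule: rule 1 ✓; rule 2 ✓; rule 3 ✓; rule 4 ✓; rule 5 ✓.

YES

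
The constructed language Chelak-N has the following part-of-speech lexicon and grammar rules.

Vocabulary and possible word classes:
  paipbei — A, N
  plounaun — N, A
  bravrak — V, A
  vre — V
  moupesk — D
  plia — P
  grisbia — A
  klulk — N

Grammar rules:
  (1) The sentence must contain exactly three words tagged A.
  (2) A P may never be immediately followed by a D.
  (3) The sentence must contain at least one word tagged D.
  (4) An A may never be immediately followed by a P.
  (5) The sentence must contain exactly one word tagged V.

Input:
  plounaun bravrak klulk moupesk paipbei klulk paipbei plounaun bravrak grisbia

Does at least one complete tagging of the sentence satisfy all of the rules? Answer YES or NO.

Candidates per position — 1:plounaun {N,A}; 2:bravrak {V,A}; 3:klulk {N}; 4:moupesk {D}; 5:paipbei {A,N}; 6:klulk {N}; 7:paipbei {A,N}; 8:plounaun {N,A}; 9:bravrak {V,A}; 10:grisbia {A}.
One satisfying assignment: A V N D N N N N A A.
Verifying each rule — rule 1 ok; rule 2 ok; rule 3 ok; rule 4 ok; rule 5 ok.

YES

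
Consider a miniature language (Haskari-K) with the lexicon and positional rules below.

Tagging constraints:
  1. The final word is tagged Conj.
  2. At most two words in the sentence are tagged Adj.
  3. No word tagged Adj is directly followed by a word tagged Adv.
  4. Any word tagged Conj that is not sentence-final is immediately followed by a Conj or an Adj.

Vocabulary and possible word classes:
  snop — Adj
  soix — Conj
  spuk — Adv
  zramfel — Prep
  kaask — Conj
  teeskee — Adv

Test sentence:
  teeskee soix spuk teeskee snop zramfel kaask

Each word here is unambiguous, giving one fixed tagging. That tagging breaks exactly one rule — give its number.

Fixed tagging: Adv Conj Adv Adv Adj Prep Conj.
Applying the rules: R1 ok, R2 ok, R3 ok, R4 fails.
Only rule 4 fails.

4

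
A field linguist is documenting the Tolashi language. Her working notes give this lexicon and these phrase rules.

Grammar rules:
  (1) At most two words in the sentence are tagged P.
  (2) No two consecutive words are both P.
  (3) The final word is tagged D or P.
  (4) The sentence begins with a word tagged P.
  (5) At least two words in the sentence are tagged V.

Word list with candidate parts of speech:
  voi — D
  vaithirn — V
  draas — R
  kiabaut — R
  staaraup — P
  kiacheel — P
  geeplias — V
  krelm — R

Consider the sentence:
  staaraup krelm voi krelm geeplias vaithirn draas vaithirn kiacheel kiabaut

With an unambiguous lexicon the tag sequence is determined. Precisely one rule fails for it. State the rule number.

3

Fixed tagging: P R D R V V R V P R.
Applying the rules: R1 ✓, R2 ✓, R3 ✗, R4 ✓, R5 ✓.
Only rule 3 fails.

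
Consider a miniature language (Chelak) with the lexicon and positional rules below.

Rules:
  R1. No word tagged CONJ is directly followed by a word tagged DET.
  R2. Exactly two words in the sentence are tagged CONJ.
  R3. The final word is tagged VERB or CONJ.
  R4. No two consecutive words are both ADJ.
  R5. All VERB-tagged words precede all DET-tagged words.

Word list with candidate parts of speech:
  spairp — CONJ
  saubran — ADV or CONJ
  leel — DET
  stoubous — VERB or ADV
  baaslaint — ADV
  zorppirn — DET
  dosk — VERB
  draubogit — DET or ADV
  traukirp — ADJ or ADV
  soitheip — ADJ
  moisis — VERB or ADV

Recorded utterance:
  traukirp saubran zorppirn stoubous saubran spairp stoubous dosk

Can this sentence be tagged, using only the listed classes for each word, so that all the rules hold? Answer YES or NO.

NO

Candidates per position — 1:traukirp {ADJ,ADV}; 2:saubran {ADV,CONJ}; 3:zorppirn {DET}; 4:stoubous {VERB,ADV}; 5:saubran {ADV,CONJ}; 6:spairp {CONJ}; 7:stoubous {VERB,ADV}; 8:dosk {VERB}.
Rule 5 cannot be satisfied by any choice of tags from the lexicon.
So there is no consistent tagging.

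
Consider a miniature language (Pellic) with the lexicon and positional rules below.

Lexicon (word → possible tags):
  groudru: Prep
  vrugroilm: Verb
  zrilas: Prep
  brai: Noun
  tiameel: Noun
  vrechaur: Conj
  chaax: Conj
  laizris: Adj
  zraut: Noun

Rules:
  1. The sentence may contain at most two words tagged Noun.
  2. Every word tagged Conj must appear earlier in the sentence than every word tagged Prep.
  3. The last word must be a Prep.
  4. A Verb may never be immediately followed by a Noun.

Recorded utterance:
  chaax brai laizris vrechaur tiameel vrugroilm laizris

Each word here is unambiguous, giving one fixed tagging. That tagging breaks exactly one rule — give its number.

Fixed tagging: Conj Noun Adj Conj Noun Verb Adj.
Applying the rules: R1 pass, R2 pass, R3 fail, R4 pass.
Only rule 3 fails.

3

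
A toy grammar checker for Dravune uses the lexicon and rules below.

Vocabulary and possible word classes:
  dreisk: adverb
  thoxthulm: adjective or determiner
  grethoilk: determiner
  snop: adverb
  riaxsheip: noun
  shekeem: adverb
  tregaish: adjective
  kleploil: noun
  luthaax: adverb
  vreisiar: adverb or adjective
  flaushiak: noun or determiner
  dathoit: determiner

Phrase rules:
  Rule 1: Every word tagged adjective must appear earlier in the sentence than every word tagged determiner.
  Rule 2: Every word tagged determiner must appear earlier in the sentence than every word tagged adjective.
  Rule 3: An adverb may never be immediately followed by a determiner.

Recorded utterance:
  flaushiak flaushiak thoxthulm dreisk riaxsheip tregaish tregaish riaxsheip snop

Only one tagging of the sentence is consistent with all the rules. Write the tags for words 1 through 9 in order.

noun noun adjective adverb noun adjective adjective noun adverb

Candidates per position — 1:flaushiak {noun,determiner}; 2:flaushiak {noun,determiner}; 3:thoxthulm {adjective,determiner}; 4:dreisk {adverb}; 5:riaxsheip {noun}; 6:tregaish {adjective}; 7:tregaish {adjective}; 8:riaxsheip {noun}; 9:snop {adverb}.
Position 1: determiner is ruled out by rule 1; that leaves noun.
Position 2: determiner is ruled out by rule 1; that leaves noun.
Position 3: determiner is ruled out by rule 1; that leaves adjective.
So the tagging must be: noun noun adjective adverb noun adjective adjective noun adverb.
Check: rule 1 satisfied; rule 2 satisfied; rule 3 satisfied.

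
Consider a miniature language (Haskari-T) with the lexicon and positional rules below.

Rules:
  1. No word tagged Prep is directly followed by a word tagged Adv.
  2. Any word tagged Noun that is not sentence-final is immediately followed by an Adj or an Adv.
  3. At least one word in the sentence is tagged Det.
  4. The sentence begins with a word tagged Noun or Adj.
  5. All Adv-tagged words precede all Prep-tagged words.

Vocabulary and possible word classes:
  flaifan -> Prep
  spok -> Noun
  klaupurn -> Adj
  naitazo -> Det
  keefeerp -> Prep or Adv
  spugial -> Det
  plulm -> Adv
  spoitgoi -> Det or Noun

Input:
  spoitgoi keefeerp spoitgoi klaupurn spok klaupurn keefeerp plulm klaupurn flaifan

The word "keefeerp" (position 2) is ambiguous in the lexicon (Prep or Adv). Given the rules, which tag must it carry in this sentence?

Candidates per position — 1:spoitgoi {Det,Noun}; 2:keefeerp {Prep,Adv}; 3:spoitgoi {Det,Noun}; 4:klaupurn {Adj}; 5:spok {Noun}; 6:klaupurn {Adj}; 7:keefeerp {Prep,Adv}; 8:plulm {Adv}; 9:klaupurn {Adj}; 10:flaifan {Prep}.
If word 1 were Det, no tagging could satisfy rule 4; so word 1 is Noun.
If word 2 were Prep, no tagging could satisfy rule 2; so word 2 is Adv.
If word 3 were Noun, no tagging could satisfy rule 3; so word 3 is Det.
If word 7 were Prep, no tagging could satisfy rule 1; so word 7 is Adv.
So the tagging must be: Noun Adv Det Adj Noun Adj Adv Adv Adj Prep.
Verifying each rule — rule 1 holds; rule 2 holds; rule 3 holds; rule 4 holds; rule 5 holds.

Adv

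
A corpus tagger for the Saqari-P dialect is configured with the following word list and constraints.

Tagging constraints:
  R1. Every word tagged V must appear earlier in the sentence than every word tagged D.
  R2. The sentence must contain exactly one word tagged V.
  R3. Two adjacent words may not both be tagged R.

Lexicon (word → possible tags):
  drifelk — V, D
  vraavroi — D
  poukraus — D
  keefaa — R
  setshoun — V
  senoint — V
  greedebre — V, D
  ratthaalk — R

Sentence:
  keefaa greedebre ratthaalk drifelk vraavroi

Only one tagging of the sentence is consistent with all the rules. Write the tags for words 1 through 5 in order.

R V R D D

Candidates per position — 1:keefaa {R}; 2:greedebre {V,D}; 3:ratthaalk {R}; 4:drifelk {V,D}; 5:vraavroi {D}.
The remaining ambiguous positions (2, 4) are resolved jointly — only one combination satisfies every rule.
The unique satisfying tagging is: R V R D D.
Verifying each rule — rule 1 satisfied; rule 2 satisfied; rule 3 satisfied.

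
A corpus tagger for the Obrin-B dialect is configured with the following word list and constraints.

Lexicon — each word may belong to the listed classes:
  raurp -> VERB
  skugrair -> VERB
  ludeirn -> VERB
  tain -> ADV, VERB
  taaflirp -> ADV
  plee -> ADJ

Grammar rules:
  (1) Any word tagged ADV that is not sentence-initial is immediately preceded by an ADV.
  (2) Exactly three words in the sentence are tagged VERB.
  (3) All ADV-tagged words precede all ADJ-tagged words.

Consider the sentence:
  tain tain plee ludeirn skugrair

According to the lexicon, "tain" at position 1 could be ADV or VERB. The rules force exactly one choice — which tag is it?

ADV

Candidates per position — 1:tain {ADV,VERB}; 2:tain {ADV,VERB}; 3:plee {ADJ}; 4:ludeirn {VERB}; 5:skugrair {VERB}.
Position 1: the remaining choice is settled jointly with positions 2 — only ADV at position 1 is part of a tagging that satisfies every rule.
The only consistent sequence is: ADV VERB ADJ VERB VERB.
Rule-by-rule: rule 1 holds; rule 2 holds; rule 3 holds.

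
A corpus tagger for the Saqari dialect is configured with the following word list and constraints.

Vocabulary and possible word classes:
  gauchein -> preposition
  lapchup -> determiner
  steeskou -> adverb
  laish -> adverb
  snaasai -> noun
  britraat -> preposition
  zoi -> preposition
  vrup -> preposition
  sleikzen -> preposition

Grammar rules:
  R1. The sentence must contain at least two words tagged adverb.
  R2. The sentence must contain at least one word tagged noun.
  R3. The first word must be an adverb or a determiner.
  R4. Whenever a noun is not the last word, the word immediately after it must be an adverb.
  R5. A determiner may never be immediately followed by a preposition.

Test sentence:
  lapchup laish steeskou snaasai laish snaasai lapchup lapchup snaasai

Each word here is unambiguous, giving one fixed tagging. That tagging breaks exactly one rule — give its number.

4

Fixed tagging: determiner adverb adverb noun adverb noun determiner determiner noun.
Applying the rules: R1 pass, R2 pass, R3 pass, R4 fail, R5 pass.
Only rule 4 fails.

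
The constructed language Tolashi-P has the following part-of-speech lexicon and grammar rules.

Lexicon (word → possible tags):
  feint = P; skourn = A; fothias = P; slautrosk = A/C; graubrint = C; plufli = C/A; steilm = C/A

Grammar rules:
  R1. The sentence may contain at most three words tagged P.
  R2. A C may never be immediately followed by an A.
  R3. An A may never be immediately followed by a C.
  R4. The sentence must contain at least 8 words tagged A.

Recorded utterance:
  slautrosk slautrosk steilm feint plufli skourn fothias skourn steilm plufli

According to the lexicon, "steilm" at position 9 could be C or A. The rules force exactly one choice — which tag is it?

A

Candidates per position — 1:slautrosk {A,C}; 2:slautrosk {A,C}; 3:steilm {C,A}; 4:feint {P}; 5:plufli {C,A}; 6:skourn {A}; 7:fothias {P}; 8:skourn {A}; 9:steilm {C,A}; 10:plufli {C,A}.
Word 1 cannot be C — rule 4 would then fail for every completion. It is A.
Word 2 cannot be C — rule 3 would then fail for every completion. It is A.
Word 3 cannot be C — rule 3 would then fail for every completion. It is A.
Word 5 cannot be C — rule 2 would then fail for every completion. It is A.
Word 9 cannot be C — rule 3 would then fail for every completion. It is A.
Word 10 cannot be C — rule 3 would then fail for every completion. It is A.
The only consistent sequence is: A A A P A A P A A A.
Checking: rule 1 ok; rule 2 ok; rule 3 ok; rule 4 ok.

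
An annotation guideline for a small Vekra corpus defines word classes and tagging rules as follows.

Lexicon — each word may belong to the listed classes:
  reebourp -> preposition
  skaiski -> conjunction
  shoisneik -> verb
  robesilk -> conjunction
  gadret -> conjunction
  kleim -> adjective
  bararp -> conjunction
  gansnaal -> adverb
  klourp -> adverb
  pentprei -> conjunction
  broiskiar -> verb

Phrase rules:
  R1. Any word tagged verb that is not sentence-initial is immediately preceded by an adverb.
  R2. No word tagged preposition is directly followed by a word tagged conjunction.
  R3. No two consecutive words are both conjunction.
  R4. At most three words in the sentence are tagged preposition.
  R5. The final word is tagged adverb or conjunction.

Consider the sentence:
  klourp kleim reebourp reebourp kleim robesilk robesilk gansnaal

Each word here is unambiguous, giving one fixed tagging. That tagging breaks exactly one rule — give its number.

Fixed tagging: adverb adjective preposition preposition adjective conjunction conjunction adverb.
Rule check: R1 ok, R2 ok, R3 fails, R4 ok, R5 ok.
Only rule 3 fails.

3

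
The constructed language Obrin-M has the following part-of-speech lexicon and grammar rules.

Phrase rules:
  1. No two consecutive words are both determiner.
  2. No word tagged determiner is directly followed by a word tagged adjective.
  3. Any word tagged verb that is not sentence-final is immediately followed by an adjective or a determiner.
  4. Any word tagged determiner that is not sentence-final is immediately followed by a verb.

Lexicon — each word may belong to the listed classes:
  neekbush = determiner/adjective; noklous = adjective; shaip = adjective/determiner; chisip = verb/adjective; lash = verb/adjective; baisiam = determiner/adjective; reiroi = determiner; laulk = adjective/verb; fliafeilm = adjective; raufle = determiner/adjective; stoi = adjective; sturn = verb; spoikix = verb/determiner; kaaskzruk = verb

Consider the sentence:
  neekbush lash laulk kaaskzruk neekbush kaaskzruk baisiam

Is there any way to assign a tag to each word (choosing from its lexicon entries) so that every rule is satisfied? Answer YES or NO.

YES

Candidates per position — 1:neekbush {determiner,adjective}; 2:lash {verb,adjective}; 3:laulk {adjective,verb}; 4:kaaskzruk {verb}; 5:neekbush {determiner,adjective}; 6:kaaskzruk {verb}; 7:baisiam {determiner,adjective}.
One satisfying assignment: adjective verb adjective verb adjective verb adjective.
Checking: rule 1 satisfied; rule 2 satisfied; rule 3 satisfied; rule 4 satisfied.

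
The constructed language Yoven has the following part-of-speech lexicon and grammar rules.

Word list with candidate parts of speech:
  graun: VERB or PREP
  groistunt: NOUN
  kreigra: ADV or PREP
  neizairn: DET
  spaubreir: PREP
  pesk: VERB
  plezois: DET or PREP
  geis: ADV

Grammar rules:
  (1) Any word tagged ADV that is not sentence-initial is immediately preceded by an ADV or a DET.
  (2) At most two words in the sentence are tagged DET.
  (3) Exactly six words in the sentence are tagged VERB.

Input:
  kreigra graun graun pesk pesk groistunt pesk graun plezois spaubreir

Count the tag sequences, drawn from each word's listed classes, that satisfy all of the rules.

4

Candidates per position — 1:kreigra {ADV,PREP}; 2:graun {VERB,PREP}; 3:graun {VERB,PREP}; 4:pesk {VERB}; 5:pesk {VERB}; 6:groistunt {NOUN}; 7:pesk {VERB}; 8:graun {VERB,PREP}; 9:plezois {DET,PREP}; 10:spaubreir {PREP}.
There are 32 candidate sequences in total.
The sequences that satisfy every rule: ADV VERB VERB VERB VERB NOUN VERB VERB DET PREP; ADV VERB VERB VERB VERB NOUN VERB VERB PREP PREP; PREP VERB VERB VERB VERB NOUN VERB VERB DET PREP; PREP VERB VERB VERB VERB NOUN VERB VERB PREP PREP.
Count = 4.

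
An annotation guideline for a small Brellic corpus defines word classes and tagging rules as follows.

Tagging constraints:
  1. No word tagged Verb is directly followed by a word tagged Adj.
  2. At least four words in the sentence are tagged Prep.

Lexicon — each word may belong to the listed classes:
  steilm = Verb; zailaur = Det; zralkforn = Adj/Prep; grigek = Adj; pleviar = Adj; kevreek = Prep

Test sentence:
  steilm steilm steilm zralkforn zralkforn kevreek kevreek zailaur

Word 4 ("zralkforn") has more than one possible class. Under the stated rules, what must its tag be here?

Candidates per position — 1:steilm {Verb}; 2:steilm {Verb}; 3:steilm {Verb}; 4:zralkforn {Adj,Prep}; 5:zralkforn {Adj,Prep}; 6:kevreek {Prep}; 7:kevreek {Prep}; 8:zailaur {Det}.
If word 4 were Adj, no tagging could satisfy rule 1; so word 4 is Prep.
If word 5 were Adj, no tagging could satisfy rule 2; so word 5 is Prep.
The unique satisfying tagging is: Verb Verb Verb Prep Prep Prep Prep Det.
Checking: rule 1 ✓; rule 2 ✓.

Prep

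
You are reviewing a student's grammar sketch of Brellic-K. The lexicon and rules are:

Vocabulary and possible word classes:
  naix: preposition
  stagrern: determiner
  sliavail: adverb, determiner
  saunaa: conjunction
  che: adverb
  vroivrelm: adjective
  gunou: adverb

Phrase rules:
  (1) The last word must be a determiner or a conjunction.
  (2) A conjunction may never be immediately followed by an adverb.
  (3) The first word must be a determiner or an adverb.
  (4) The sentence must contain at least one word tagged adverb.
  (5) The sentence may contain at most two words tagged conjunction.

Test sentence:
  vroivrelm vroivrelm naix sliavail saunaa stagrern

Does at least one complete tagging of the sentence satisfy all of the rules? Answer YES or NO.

Candidates per position — 1:vroivrelm {adjective}; 2:vroivrelm {adjective}; 3:naix {preposition}; 4:sliavail {adverb,determiner}; 5:saunaa {conjunction}; 6:stagrern {determiner}.
Rule 3 cannot be satisfied by any choice of tags from the lexicon.
So there is no consistent tagging.

NO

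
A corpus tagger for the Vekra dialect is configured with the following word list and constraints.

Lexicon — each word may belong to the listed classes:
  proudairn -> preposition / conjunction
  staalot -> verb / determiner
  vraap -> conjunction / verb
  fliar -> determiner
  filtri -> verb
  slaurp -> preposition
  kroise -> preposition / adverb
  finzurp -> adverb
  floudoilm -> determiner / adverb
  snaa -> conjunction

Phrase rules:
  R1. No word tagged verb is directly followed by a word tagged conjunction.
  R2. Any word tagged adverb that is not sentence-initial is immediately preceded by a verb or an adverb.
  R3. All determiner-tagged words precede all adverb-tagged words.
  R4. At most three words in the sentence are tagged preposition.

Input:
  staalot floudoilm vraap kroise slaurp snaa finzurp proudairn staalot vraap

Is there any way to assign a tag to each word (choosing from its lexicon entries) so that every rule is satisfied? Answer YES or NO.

NO

Candidates per position — 1:staalot {verb,determiner}; 2:floudoilm {determiner,adverb}; 3:vraap {conjunction,verb}; 4:kroise {preposition,adverb}; 5:slaurp {preposition}; 6:snaa {conjunction}; 7:finzurp {adverb}; 8:proudairn {preposition,conjunction}; 9:staalot {verb,determiner}; 10:vraap {conjunction,verb}.
Rule 2 cannot be satisfied by any choice of tags from the lexicon.
So there is no consistent tagging.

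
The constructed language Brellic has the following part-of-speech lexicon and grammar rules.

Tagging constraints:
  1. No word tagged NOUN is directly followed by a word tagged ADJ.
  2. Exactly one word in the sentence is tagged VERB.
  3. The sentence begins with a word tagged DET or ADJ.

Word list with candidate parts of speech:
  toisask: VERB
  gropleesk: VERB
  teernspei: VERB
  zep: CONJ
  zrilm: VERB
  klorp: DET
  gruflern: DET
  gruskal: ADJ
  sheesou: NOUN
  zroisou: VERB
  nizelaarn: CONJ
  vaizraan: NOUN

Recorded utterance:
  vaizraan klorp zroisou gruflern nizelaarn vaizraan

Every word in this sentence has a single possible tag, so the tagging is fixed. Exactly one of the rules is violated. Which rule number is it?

Fixed tagging: NOUN DET VERB DET CONJ NOUN.
Checking each rule: R1 pass, R2 pass, R3 fail.
Only rule 3 fails.

3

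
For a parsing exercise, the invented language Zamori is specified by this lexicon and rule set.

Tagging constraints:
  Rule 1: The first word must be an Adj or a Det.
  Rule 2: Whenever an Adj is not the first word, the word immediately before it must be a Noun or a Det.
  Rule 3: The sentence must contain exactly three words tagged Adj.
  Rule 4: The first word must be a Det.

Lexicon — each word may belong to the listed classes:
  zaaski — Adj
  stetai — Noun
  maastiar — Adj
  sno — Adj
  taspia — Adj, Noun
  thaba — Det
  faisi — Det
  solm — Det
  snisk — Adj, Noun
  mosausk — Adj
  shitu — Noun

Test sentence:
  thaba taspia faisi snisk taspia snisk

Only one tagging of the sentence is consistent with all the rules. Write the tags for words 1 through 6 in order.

Candidates per position — 1:thaba {Det}; 2:taspia {Adj,Noun}; 3:faisi {Det}; 4:snisk {Adj,Noun}; 5:taspia {Adj,Noun}; 6:snisk {Adj,Noun}.
The remaining ambiguous positions (2, 4, 5, 6) are resolved jointly — only one combination satisfies every rule.
So the tagging must be: Det Adj Det Adj Noun Adj.
Rule-by-rule: rule 1 satisfied; rule 2 satisfied; rule 3 satisfied; rule 4 satisfied.

Det Adj Det Adj Noun Adj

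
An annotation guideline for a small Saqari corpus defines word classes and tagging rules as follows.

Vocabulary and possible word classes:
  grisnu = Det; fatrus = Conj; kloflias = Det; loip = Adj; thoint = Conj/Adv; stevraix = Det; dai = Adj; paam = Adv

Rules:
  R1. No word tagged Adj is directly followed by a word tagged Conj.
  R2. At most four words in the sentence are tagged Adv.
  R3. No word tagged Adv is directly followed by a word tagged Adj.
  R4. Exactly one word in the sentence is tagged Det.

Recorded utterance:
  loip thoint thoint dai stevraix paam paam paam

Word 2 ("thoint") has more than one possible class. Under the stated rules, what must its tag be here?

Candidates per position — 1:loip {Adj}; 2:thoint {Conj,Adv}; 3:thoint {Conj,Adv}; 4:dai {Adj}; 5:stevraix {Det}; 6:paam {Adv}; 7:paam {Adv}; 8:paam {Adv}.
Word 2 cannot be Conj — rule 1 would then fail for every completion. It is Adv.
Word 3 cannot be Adv — rule 2 would then fail for every completion. It is Conj.
So the tagging must be: Adj Adv Conj Adj Det Adv Adv Adv.
Checking: rule 1 satisfied; rule 2 satisfied; rule 3 satisfied; rule 4 satisfied.

Adv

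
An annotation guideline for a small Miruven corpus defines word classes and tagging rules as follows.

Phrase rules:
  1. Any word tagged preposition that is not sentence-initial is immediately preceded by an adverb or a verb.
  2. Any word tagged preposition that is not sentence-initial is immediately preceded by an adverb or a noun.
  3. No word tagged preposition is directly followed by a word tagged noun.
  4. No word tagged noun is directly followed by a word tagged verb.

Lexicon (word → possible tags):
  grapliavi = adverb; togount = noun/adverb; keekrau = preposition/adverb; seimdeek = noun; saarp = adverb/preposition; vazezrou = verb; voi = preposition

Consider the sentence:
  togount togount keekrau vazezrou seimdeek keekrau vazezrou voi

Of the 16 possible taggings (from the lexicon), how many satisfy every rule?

0

Candidates per position — 1:togount {noun,adverb}; 2:togount {noun,adverb}; 3:keekrau {preposition,adverb}; 4:vazezrou {verb}; 5:seimdeek {noun}; 6:keekrau {preposition,adverb}; 7:vazezrou {verb}; 8:voi {preposition}.
There are 16 candidate sequences in total.
Rule 2 cannot be satisfied by any choice of tags from the lexicon.
So there is no consistent tagging.
Count = 0.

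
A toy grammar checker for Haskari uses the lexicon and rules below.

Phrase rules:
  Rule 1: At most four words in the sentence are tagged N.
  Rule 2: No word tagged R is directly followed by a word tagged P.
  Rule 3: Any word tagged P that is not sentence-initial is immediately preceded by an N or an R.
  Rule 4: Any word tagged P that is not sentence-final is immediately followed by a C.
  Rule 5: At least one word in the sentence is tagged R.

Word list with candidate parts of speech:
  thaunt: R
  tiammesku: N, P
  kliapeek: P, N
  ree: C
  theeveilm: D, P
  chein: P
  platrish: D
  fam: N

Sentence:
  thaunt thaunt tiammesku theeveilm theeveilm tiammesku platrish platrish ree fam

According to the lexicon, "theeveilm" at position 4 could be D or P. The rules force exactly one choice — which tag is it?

Candidates per position — 1:thaunt {R}; 2:thaunt {R}; 3:tiammesku {N,P}; 4:theeveilm {D,P}; 5:theeveilm {D,P}; 6:tiammesku {N,P}; 7:platrish {D}; 8:platrish {D}; 9:ree {C}; 10:fam {N}.
Position 3: tagging it P would leave rule 2 unsatisfiable, so it must be N.
Position 4: tagging it P would leave rule 4 unsatisfiable, so it must be D.
Position 5: tagging it P would leave rule 3 unsatisfiable, so it must be D.
Position 6: tagging it P would leave rule 3 unsatisfiable, so it must be N.
So the tagging must be: R R N D D N D D C N.
Rule-by-rule: rule 1 ok; rule 2 ok; rule 3 ok; rule 4 ok; rule 5 ok.

D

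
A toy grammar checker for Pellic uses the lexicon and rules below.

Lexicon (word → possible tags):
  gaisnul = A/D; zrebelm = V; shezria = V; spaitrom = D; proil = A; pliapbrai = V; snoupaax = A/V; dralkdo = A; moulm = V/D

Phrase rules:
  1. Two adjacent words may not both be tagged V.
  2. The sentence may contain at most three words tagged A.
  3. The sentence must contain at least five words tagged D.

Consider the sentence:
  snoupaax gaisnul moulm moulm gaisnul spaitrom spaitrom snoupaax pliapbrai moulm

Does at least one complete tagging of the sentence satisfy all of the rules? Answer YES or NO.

Candidates per position — 1:snoupaax {A,V}; 2:gaisnul {A,D}; 3:moulm {V,D}; 4:moulm {V,D}; 5:gaisnul {A,D}; 6:spaitrom {D}; 7:spaitrom {D}; 8:snoupaax {A,V}; 9:pliapbrai {V}; 10:moulm {V,D}.
One satisfying assignment: A D D V D D D A V D.
Rule-by-rule: rule 1 ✓; rule 2 ✓; rule 3 ✓.

YES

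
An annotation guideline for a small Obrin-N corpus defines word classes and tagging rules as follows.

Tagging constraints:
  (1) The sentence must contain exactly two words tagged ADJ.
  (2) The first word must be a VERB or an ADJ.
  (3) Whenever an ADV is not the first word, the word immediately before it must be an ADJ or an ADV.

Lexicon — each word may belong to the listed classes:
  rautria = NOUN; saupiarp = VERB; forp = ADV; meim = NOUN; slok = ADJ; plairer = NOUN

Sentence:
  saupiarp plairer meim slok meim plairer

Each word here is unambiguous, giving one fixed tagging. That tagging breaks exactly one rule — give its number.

1

Fixed tagging: VERB NOUN NOUN ADJ NOUN NOUN.
Applying the rules: R1 fail, R2 pass, R3 pass.
Only rule 1 fails.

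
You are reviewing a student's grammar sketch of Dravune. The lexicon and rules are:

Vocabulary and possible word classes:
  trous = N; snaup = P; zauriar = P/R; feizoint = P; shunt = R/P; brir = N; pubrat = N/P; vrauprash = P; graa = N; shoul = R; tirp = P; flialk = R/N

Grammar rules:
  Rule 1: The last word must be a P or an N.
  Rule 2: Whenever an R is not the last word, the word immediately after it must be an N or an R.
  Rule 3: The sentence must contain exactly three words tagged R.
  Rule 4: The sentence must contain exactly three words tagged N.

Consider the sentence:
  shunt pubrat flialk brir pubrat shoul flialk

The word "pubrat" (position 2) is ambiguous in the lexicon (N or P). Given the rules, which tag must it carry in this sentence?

N

Candidates per position — 1:shunt {R,P}; 2:pubrat {N,P}; 3:flialk {R,N}; 4:brir {N}; 5:pubrat {N,P}; 6:shoul {R}; 7:flialk {R,N}.
Word 7 cannot be R — rule 1 would then fail for every completion. It is N.
Word 1 cannot be P — rule 3 would then fail for every completion. It is R.
Word 2 cannot be P — rule 2 would then fail for every completion. It is N.
Word 3 cannot be N — rule 3 would then fail for every completion. It is R.
Word 5 cannot be N — rule 4 would then fail for every completion. It is P.
That leaves exactly one tagging: R N R N P R N.
Check: rule 1 holds; rule 2 holds; rule 3 holds; rule 4 holds.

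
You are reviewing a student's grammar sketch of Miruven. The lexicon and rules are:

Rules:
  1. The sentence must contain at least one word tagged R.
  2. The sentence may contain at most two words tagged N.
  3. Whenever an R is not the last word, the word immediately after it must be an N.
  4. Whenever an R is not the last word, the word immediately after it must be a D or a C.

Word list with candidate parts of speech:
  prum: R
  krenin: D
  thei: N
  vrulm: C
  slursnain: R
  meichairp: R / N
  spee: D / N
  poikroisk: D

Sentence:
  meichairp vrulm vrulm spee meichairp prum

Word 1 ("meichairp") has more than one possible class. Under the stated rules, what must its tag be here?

N

Candidates per position — 1:meichairp {R,N}; 2:vrulm {C}; 3:vrulm {C}; 4:spee {D,N}; 5:meichairp {R,N}; 6:prum {R}.
Position 1: R is ruled out by rule 3; that leaves N.
Position 5: R is ruled out by rule 3; that leaves N.
Position 4: N is ruled out by rule 2; that leaves D.
The unique satisfying tagging is: N C C D N R.
Checking: rule 1 ✓; rule 2 ✓; rule 3 ✓; rule 4 ✓.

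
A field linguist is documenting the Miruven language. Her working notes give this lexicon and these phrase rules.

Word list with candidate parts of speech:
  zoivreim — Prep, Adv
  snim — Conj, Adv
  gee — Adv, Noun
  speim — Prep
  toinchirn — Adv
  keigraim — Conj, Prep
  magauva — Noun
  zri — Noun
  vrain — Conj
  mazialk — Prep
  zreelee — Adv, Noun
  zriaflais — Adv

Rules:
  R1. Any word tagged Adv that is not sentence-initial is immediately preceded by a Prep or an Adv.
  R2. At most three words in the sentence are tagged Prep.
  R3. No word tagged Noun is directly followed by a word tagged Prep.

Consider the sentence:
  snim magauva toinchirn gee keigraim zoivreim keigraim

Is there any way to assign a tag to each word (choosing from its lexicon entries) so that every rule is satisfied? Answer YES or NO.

NO

Candidates per position — 1:snim {Conj,Adv}; 2:magauva {Noun}; 3:toinchirn {Adv}; 4:gee {Adv,Noun}; 5:keigraim {Conj,Prep}; 6:zoivreim {Prep,Adv}; 7:keigraim {Conj,Prep}.
Rule 1 cannot be satisfied by any choice of tags from the lexicon.
So there is no consistent tagging.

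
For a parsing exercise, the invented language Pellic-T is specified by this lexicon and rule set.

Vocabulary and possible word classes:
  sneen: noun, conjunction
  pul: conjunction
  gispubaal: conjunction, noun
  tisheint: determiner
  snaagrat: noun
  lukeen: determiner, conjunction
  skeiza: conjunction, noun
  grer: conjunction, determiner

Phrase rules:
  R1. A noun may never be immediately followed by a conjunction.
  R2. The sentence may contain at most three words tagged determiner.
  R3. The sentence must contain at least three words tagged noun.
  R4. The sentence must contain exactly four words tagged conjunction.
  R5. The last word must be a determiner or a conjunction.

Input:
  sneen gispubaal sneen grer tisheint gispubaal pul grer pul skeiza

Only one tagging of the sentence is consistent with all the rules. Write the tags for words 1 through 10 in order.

noun noun noun determiner determiner conjunction conjunction determiner conjunction conjunction

Candidates per position — 1:sneen {noun,conjunction}; 2:gispubaal {conjunction,noun}; 3:sneen {noun,conjunction}; 4:grer {conjunction,determiner}; 5:tisheint {determiner}; 6:gispubaal {conjunction,noun}; 7:pul {conjunction}; 8:grer {conjunction,determiner}; 9:pul {conjunction}; 10:skeiza {conjunction,noun}.
Position 6: tagging it noun would leave rule 1 unsatisfiable, so it must be conjunction.
Position 10: tagging it noun would leave rule 5 unsatisfiable, so it must be conjunction.
Position 1: tagging it conjunction would leave rule 3 unsatisfiable, so it must be noun.
Position 2: tagging it conjunction would leave rule 1 unsatisfiable, so it must be noun.
Position 3: tagging it conjunction would leave rule 1 unsatisfiable, so it must be noun.
Position 4: tagging it conjunction would leave rule 1 unsatisfiable, so it must be determiner.
Position 8: tagging it conjunction would leave rule 4 unsatisfiable, so it must be determiner.
The unique satisfying tagging is: noun noun noun determiner determiner conjunction conjunction determiner conjunction conjunction.
Check: rule 1 ✓; rule 2 ✓; rule 3 ✓; rule 4 ✓; rule 5 ✓.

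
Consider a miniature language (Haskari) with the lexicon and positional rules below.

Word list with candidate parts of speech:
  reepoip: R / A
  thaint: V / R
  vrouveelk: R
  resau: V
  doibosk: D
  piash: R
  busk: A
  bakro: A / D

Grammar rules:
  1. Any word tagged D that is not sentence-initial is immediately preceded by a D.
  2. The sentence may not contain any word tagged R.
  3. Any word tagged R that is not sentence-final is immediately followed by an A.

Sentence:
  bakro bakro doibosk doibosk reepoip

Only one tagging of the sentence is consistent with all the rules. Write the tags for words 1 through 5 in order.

D D D D A

Candidates per position — 1:bakro {A,D}; 2:bakro {A,D}; 3:doibosk {D}; 4:doibosk {D}; 5:reepoip {R,A}.
If word 1 were A, no tagging could satisfy rule 1; so word 1 is D.
If word 2 were A, no tagging could satisfy rule 1; so word 2 is D.
If word 5 were R, no tagging could satisfy rule 2; so word 5 is A.
So the tagging must be: D D D D A.
Check: rule 1 holds; rule 2 holds; rule 3 holds.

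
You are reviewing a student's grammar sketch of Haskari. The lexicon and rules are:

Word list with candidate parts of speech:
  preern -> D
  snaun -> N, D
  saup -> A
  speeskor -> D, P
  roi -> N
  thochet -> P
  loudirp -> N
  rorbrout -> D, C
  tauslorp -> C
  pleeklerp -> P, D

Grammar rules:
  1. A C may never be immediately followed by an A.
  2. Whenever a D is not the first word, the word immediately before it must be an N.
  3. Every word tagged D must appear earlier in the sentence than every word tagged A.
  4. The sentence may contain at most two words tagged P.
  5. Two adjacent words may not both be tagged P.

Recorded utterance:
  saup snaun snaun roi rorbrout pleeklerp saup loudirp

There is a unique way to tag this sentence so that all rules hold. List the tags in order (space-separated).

Candidates per position — 1:saup {A}; 2:snaun {N,D}; 3:snaun {N,D}; 4:roi {N}; 5:rorbrout {D,C}; 6:pleeklerp {P,D}; 7:saup {A}; 8:loudirp {N}.
Position 2: D is ruled out by rule 2; that leaves N.
Position 3: D is ruled out by rule 3; that leaves N.
Position 5: D is ruled out by rule 3; that leaves C.
Position 6: D is ruled out by rule 2; that leaves P.
The only consistent sequence is: A N N N C P A N.
Check: rule 1 ok; rule 2 ok; rule 3 ok; rule 4 ok; rule 5 ok.

A N N N C P A N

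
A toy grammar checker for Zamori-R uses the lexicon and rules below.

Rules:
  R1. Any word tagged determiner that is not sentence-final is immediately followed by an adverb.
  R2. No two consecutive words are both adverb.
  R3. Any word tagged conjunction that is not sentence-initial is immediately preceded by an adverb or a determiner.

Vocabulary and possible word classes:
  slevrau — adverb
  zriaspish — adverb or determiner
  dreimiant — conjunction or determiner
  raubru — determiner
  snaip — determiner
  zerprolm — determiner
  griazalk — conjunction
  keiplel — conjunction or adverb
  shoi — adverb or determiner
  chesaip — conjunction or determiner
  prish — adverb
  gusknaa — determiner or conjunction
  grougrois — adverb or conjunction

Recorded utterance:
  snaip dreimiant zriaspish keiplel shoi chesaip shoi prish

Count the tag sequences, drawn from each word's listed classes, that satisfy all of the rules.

0

Candidates per position — 1:snaip {determiner}; 2:dreimiant {conjunction,determiner}; 3:zriaspish {adverb,determiner}; 4:keiplel {conjunction,adverb}; 5:shoi {adverb,determiner}; 6:chesaip {conjunction,determiner}; 7:shoi {adverb,determiner}; 8:prish {adverb}.
There are 64 candidate sequences in total.
Rule 1 cannot be satisfied by any choice of tags from the lexicon.
So there is no consistent tagging.
Count = 0.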